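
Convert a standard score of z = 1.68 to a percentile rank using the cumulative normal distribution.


CDF(z) = 0.5 * (1 + erf(z/sqrt(2)))
erf(1.1879) = 0.907
CDF = 0.9535
Percentile rank = 0.9535 * 100 = 95.35

95.35


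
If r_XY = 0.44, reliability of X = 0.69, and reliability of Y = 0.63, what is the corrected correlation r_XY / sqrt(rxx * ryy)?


r_corrected = rxy / sqrt(rxx * ryy)
= 0.44 / sqrt(0.69 * 0.63)
= 0.44 / sqrt(0.4347)
= 0.44 / 0.659318
r_corrected = 0.6674

0.6674


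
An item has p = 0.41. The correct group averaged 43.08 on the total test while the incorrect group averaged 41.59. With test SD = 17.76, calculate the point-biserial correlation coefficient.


q = 1 - p = 0.59
rpb = ((M1 - M0) / SD) * sqrt(p * q)
rpb = ((43.08 - 41.59) / 17.76) * sqrt(0.41 * 0.59)
rpb = 0.0413

0.0413


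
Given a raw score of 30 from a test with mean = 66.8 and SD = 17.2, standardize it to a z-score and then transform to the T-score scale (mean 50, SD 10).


z = (X - mean) / SD = (30 - 66.8) / 17.2
z = -36.8 / 17.2
z = -2.1395
T-score = T = 50 + 10z
Carry z at full precision (z = -36.8 / 17.2) into the conversion:
T-score = 50 + 10 * (-36.8 / 17.2) = 50 + -368 / 17.2
T-score = 50 + -21.3953
T-score = 28.6047

28.6047


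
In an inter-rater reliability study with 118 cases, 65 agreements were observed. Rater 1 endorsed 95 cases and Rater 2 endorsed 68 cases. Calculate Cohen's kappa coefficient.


P_o = 65/118 = 0.550847
P_e = (95*68 + 23*50) / 13924 = 0.546538
kappa = (P_o - P_e) / (1 - P_e)
kappa = (0.550847 - 0.546538) / (1 - 0.546538)
kappa = 0.0095

0.0095


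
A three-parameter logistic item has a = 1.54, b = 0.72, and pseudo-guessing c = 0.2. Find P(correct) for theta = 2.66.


logit = 1.54*(2.66 - 0.72) = 2.9876
P* = 1/(1 + exp(-2.9876)) = 0.952
P = 0.2 + (1 - 0.2) * 0.952
P = 0.9616

0.9616


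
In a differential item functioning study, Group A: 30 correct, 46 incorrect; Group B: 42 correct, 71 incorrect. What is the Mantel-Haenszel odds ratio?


Odds_A = 30/46 = 0.6522
Odds_B = 42/71 = 0.5915
OR = Odds_A / Odds_B = 0.6522 / 0.5915
Exactly, OR = (30 * 71) / (46 * 42) = 2130 / 1932
OR = 1.1025

1.1025


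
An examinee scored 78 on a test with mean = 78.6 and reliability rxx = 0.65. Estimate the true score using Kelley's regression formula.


T_est = rxx * X + (1 - rxx) * mean
T_est = 0.65 * 78 + 0.35 * 78.6
T_est = 50.7 + 27.51
T_est = 78.21

78.21


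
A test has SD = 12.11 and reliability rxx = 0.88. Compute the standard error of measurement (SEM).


SEM = SD * sqrt(1 - rxx)
SEM = 12.11 * sqrt(1 - 0.88)
SEM = 12.11 * sqrt(0.12) = 12.11 * 0.34641
SEM = 4.195

4.195


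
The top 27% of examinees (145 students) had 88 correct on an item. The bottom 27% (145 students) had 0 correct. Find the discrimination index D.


p_upper = 88/145 = 0.6069
p_lower = 0/145 = 0.0
D = 0.6069 - 0.0 = 0.6069

0.6069


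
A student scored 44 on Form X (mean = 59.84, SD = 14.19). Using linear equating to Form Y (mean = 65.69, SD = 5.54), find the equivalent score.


slope = SD_Y / SD_X = 5.54 / 14.19 ~ 0.3904
intercept = mean_Y - slope * mean_X = 65.69 - (5.54 / 14.19) * 59.84 ~ 42.3275
Y = slope * X + intercept. To avoid rounding drift from the rounded slope/intercept, evaluate the equivalent form Y = mean_Y + SD_Y * (X - mean_X) / SD_X at full precision:
Y = 65.69 + 5.54 * (44 - 59.84) / 14.19
Y = 65.69 - 5.54 * 15.84 / 14.19
Y = 65.69 - 87.7536 / 14.19
Y = 65.69 - 6.1842
Y = 59.5058

59.5058


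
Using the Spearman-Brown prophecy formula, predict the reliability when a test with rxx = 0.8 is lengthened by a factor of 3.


r_new = (n * rxx) / (1 + (n-1) * rxx)
r_new = (3 * 0.8) / (1 + 2 * 0.8)
r_new = 2.4 / 2.6
r_new = 0.9231

0.9231


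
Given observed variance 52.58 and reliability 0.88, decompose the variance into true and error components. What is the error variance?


var_true = rxx * var_obs = 0.88 * 52.58 = 46.2704
var_error = var_obs - var_true
var_error = 52.58 - 46.2704
var_error = 6.3096

6.3096


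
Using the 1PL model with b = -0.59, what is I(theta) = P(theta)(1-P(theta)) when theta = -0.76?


P = 1/(1+exp(-(-0.76--0.59))) = 0.4576
I = P*(1-P) = 0.4576 * 0.5424
I = 0.2482

0.2482


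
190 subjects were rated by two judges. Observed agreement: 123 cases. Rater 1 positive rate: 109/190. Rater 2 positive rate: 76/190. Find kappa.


P_o = 123/190 = 0.647368
P_e = (109*76 + 81*114) / 36100 = 0.485263
kappa = (P_o - P_e) / (1 - P_e)
kappa = (0.647368 - 0.485263) / (1 - 0.485263)
kappa = 0.3149

0.3149


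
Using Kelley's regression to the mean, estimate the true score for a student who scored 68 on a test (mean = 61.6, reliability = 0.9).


T_est = rxx * X + (1 - rxx) * mean
T_est = 0.9 * 68 + 0.1 * 61.6
T_est = 61.2 + 6.16
T_est = 67.36

67.36


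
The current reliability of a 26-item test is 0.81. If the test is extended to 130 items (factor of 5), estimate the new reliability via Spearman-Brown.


r_new = (n * rxx) / (1 + (n-1) * rxx)
r_new = (5 * 0.81) / (1 + 4 * 0.81)
r_new = 4.05 / 4.24
r_new = 0.9552

0.9552


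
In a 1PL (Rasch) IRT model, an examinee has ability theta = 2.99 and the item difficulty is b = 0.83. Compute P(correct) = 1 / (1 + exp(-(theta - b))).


theta - b = 2.99 - 0.83 = 2.16
exp(-(theta - b)) = exp(-2.16) = 0.1153
P = 1 / (1 + 0.1153)
P = 0.8966

0.8966


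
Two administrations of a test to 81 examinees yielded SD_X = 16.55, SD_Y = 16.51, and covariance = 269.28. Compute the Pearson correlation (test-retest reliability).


r = cov(X,Y) / (SD_X * SD_Y)
r = 269.28 / (16.55 * 16.51)
r = 269.28 / 273.2405
r = 0.9855

0.9855


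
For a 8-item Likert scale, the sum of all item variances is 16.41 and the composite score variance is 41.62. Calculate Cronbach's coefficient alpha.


alpha = (k/(k-1)) * (1 - sum(si^2)/s_total^2)
= (8/7) * (1 - 16.41/41.62)
alpha = 0.6922

0.6922


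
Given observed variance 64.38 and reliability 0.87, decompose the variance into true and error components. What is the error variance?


var_true = rxx * var_obs = 0.87 * 64.38 = 56.0106
var_error = var_obs - var_true
var_error = 64.38 - 56.0106
var_error = 8.3694

8.3694


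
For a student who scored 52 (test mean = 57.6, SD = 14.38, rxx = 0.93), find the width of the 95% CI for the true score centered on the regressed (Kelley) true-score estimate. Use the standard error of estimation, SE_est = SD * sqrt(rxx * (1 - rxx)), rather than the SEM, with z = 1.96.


True score estimate = 0.93*52 + 0.07*57.6 = 52.392
SE_est = SD * sqrt(rxx * (1 - rxx)) = 14.38 * sqrt(0.93 * 0.07) = 14.38 * sqrt(0.0651) = 3.669014
CI = T_est +/- z * SE_est, so width = 2 * z * SE_est = 2 * 1.96 * 3.669014
Width = 14.3825

14.3825


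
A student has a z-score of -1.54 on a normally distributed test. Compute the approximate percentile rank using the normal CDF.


CDF(z) = 0.5 * (1 + erf(z/sqrt(2)))
erf(-1.0889) = -0.8764
CDF = 0.0618
Percentile rank = 0.0618 * 100 = 6.18

6.18


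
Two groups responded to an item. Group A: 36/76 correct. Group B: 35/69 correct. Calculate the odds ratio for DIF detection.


Odds_A = 36/40 = 0.9
Odds_B = 35/34 = 1.0294
OR = Odds_A / Odds_B = 0.9 / 1.0294
Exactly, OR = (36 * 34) / (40 * 35) = 1224 / 1400
OR = 0.8743

0.8743


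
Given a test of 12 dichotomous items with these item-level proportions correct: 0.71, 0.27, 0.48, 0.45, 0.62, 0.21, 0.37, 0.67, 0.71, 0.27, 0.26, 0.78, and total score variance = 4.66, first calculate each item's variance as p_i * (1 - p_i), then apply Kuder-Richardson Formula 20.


For each item, compute p_i * q_i:
  Item 1: 0.71 * 0.29 = 0.2059
  Item 2: 0.27 * 0.73 = 0.1971
  Item 3: 0.48 * 0.52 = 0.2496
  Item 4: 0.45 * 0.55 = 0.2475
  Item 5: 0.62 * 0.38 = 0.2356
  Item 6: 0.21 * 0.79 = 0.1659
  Item 7: 0.37 * 0.63 = 0.2331
  Item 8: 0.67 * 0.33 = 0.2211
  Item 9: 0.71 * 0.29 = 0.2059
  Item 10: 0.27 * 0.73 = 0.1971
  Item 11: 0.26 * 0.74 = 0.1924
  Item 12: 0.78 * 0.22 = 0.1716
Sum(p_i * q_i) = 0.2059 + 0.1971 + 0.2496 + 0.2475 + 0.2356 + 0.1659 + 0.2331 + 0.2211 + 0.2059 + 0.1971 + 0.1924 + 0.1716 = 2.5228
KR-20 = (k/(k-1)) * (1 - Sum(p_i*q_i) / Var_total)
= (12/11) * (1 - 2.5228/4.66)
= 1.0909 * 0.4586
KR-20 = 0.5003

0.5003


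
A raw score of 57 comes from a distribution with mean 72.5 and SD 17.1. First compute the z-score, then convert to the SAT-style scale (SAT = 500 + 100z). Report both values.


z = (X - mean) / SD = (57 - 72.5) / 17.1
z = -15.5 / 17.1
z = -0.9064
SAT-scale = SAT = 500 + 100z
Carry z at full precision (z = -15.5 / 17.1) into the conversion:
SAT-scale = 500 + 100 * (-15.5 / 17.1) = 500 + -1550 / 17.1
SAT-scale = 500 + -90.6433
SAT-scale = 409.3567

409.3567


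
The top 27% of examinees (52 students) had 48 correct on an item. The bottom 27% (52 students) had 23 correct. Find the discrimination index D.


p_upper = 48/52 = 0.9231
p_lower = 23/52 = 0.4423
D = 0.9231 - 0.4423 = 0.4808

0.4808


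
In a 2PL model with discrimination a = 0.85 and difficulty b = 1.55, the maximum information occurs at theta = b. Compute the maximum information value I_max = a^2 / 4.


For 2PL, max info at theta = b = 1.55
I_max = a^2 / 4 = 0.85^2 / 4
= 0.7225 / 4
I_max = 0.1806

0.1806


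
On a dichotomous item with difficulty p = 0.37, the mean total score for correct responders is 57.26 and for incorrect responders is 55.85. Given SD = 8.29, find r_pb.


q = 1 - p = 0.63
rpb = ((M1 - M0) / SD) * sqrt(p * q)
rpb = ((57.26 - 55.85) / 8.29) * sqrt(0.37 * 0.63)
rpb = 0.0821

0.0821


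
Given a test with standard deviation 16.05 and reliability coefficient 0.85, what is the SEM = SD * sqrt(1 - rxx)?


SEM = SD * sqrt(1 - rxx)
SEM = 16.05 * sqrt(1 - 0.85)
SEM = 16.05 * sqrt(0.15) = 16.05 * 0.387298
SEM = 6.2161

6.2161


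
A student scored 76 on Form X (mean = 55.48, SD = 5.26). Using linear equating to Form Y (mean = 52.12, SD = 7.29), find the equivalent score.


slope = SD_Y / SD_X = 7.29 / 5.26 ~ 1.3859
intercept = mean_Y - slope * mean_X = 52.12 - (7.29 / 5.26) * 55.48 ~ -24.7715
Y = slope * X + intercept. To avoid rounding drift from the rounded slope/intercept, evaluate the equivalent form Y = mean_Y + SD_Y * (X - mean_X) / SD_X at full precision:
Y = 52.12 + 7.29 * (76 - 55.48) / 5.26
Y = 52.12 + 7.29 * 20.52 / 5.26
Y = 52.12 + 149.5908 / 5.26
Y = 52.12 + 28.4393
Y = 80.5593

80.5593


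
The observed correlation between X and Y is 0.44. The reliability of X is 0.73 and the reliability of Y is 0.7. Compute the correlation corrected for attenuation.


r_corrected = rxy / sqrt(rxx * ryy)
= 0.44 / sqrt(0.73 * 0.7)
= 0.44 / sqrt(0.511)
= 0.44 / 0.714843
r_corrected = 0.6155

0.6155


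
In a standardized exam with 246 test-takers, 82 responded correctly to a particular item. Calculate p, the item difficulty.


Item difficulty p = number correct / total examinees
p = 82 / 246
p = 0.3333

0.3333


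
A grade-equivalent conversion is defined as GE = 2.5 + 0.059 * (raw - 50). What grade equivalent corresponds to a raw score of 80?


raw - median = 80 - 50 = 30
slope * diff = 0.059 * 30 = 1.77
GE = 2.5 + 1.77
GE = 4.27

4.27


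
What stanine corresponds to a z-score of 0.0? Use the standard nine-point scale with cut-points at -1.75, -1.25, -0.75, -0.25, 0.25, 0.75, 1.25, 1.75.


Stanine boundaries: [-1.75, -1.25, -0.75, -0.25, 0.25, 0.75, 1.25, 1.75]
z = 0.0
Check each boundary:
  z >= -1.75 -> could be stanine 2
  z >= -1.25 -> could be stanine 3
  z >= -0.75 -> could be stanine 4
  z >= -0.25 -> could be stanine 5
  z < 0.25
  z < 0.75
  z < 1.25
  z < 1.75
Highest qualifying boundary gives stanine = 5

5


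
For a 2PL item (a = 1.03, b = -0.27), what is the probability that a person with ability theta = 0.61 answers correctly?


a*(theta - b) = 1.03 * (0.61 - -0.27) = 0.9064
exp(-0.9064) = 0.404
P = 1 / (1 + 0.404)
P = 0.7123

0.7123


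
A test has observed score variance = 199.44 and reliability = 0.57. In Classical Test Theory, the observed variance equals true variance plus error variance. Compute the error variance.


var_true = rxx * var_obs = 0.57 * 199.44 = 113.6808
var_error = var_obs - var_true
var_error = 199.44 - 113.6808
var_error = 85.7592

85.7592


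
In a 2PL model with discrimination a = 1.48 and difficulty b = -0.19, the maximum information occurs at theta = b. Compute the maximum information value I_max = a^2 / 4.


For 2PL, max info at theta = b = -0.19
I_max = a^2 / 4 = 1.48^2 / 4
= 2.1904 / 4
I_max = 0.5476

0.5476


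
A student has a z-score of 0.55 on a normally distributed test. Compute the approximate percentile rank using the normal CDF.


CDF(z) = 0.5 * (1 + erf(z/sqrt(2)))
erf(0.3889) = 0.4177
CDF = 0.7088
Percentile rank = 0.7088 * 100 = 70.88

70.88


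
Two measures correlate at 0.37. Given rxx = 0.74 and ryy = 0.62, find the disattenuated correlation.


r_corrected = rxy / sqrt(rxx * ryy)
= 0.37 / sqrt(0.74 * 0.62)
= 0.37 / sqrt(0.4588)
= 0.37 / 0.677348
r_corrected = 0.5462

0.5462


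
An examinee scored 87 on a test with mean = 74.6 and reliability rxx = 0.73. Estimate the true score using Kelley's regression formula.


T_est = rxx * X + (1 - rxx) * mean
T_est = 0.73 * 87 + 0.27 * 74.6
T_est = 63.51 + 20.142
T_est = 83.652

83.652


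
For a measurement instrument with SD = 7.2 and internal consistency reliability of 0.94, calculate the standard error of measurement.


SEM = SD * sqrt(1 - rxx)
SEM = 7.2 * sqrt(1 - 0.94)
SEM = 7.2 * sqrt(0.06) = 7.2 * 0.244949
SEM = 1.7636

1.7636


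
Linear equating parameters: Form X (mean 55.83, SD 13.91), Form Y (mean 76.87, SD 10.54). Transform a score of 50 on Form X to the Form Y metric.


slope = SD_Y / SD_X = 10.54 / 13.91 ~ 0.7577
intercept = mean_Y - slope * mean_X = 76.87 - (10.54 / 13.91) * 55.83 ~ 34.566
Y = slope * X + intercept. To avoid rounding drift from the rounded slope/intercept, evaluate the equivalent form Y = mean_Y + SD_Y * (X - mean_X) / SD_X at full precision:
Y = 76.87 + 10.54 * (50 - 55.83) / 13.91
Y = 76.87 - 10.54 * 5.83 / 13.91
Y = 76.87 - 61.4482 / 13.91
Y = 76.87 - 4.4176
Y = 72.4524

72.4524


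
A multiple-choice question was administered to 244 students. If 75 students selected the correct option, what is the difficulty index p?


Item difficulty p = number correct / total examinees
p = 75 / 244
p = 0.3074

0.3074


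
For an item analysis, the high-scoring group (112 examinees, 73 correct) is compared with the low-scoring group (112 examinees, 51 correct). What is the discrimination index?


p_upper = 73/112 = 0.6518
p_lower = 51/112 = 0.4554
D = 0.6518 - 0.4554 = 0.1964

0.1964


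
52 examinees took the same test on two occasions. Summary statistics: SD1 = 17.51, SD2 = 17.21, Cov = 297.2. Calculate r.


r = cov(X,Y) / (SD_X * SD_Y)
r = 297.2 / (17.51 * 17.21)
r = 297.2 / 301.3471
r = 0.9862

0.9862


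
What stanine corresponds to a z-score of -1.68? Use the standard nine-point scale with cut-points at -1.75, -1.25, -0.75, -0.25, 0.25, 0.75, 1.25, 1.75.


Stanine boundaries: [-1.75, -1.25, -0.75, -0.25, 0.25, 0.75, 1.25, 1.75]
z = -1.68
Check each boundary:
  z >= -1.75 -> could be stanine 2
  z < -1.25
  z < -0.75
  z < -0.25
  z < 0.25
  z < 0.75
  z < 1.25
  z < 1.75
Highest qualifying boundary gives stanine = 2

2


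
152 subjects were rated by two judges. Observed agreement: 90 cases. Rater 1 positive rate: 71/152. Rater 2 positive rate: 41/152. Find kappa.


P_o = 90/152 = 0.592105
P_e = (71*41 + 81*111) / 23104 = 0.515149
kappa = (P_o - P_e) / (1 - P_e)
kappa = (0.592105 - 0.515149) / (1 - 0.515149)
kappa = 0.1587

0.1587


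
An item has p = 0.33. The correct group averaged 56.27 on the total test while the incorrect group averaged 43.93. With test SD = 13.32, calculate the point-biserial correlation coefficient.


q = 1 - p = 0.67
rpb = ((M1 - M0) / SD) * sqrt(p * q)
rpb = ((56.27 - 43.93) / 13.32) * sqrt(0.33 * 0.67)
rpb = 0.4356

0.4356


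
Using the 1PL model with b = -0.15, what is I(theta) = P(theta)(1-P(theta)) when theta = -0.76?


P = 1/(1+exp(-(-0.76--0.15))) = 0.3521
I = P*(1-P) = 0.3521 * 0.6479
I = 0.2281

0.2281


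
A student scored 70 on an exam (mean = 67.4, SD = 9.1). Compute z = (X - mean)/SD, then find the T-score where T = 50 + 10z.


z = (X - mean) / SD = (70 - 67.4) / 9.1
z = 2.6 / 9.1
z = 0.2857
T-score = T = 50 + 10z
Carry z at full precision (z = 2.6 / 9.1) into the conversion:
T-score = 50 + 10 * (2.6 / 9.1) = 50 + 26 / 9.1
T-score = 50 + 2.8571
T-score = 52.8571

52.8571


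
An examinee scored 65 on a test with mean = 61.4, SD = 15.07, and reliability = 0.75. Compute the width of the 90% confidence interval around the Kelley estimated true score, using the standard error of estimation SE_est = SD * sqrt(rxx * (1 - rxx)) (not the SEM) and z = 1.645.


True score estimate = 0.75*65 + 0.25*61.4 = 64.1
SE_est = SD * sqrt(rxx * (1 - rxx)) = 15.07 * sqrt(0.75 * 0.25) = 15.07 * sqrt(0.1875) = 6.525501
CI = T_est +/- z * SE_est, so width = 2 * z * SE_est = 2 * 1.645 * 6.525501
Width = 21.4689

21.4689


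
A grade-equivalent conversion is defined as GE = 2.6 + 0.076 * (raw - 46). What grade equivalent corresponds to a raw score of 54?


raw - median = 54 - 46 = 8
slope * diff = 0.076 * 8 = 0.608
GE = 2.6 + 0.608
GE = 3.208

3.208


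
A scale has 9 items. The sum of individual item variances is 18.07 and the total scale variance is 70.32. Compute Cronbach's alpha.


alpha = (k/(k-1)) * (1 - sum(si^2)/s_total^2)
= (9/8) * (1 - 18.07/70.32)
alpha = 0.8359

0.8359


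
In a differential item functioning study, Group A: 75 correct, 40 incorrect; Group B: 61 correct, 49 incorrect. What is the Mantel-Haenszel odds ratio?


Odds_A = 75/40 = 1.875
Odds_B = 61/49 = 1.2449
OR = Odds_A / Odds_B = 1.875 / 1.2449
Exactly, OR = (75 * 49) / (40 * 61) = 3675 / 2440
OR = 1.5061

1.5061


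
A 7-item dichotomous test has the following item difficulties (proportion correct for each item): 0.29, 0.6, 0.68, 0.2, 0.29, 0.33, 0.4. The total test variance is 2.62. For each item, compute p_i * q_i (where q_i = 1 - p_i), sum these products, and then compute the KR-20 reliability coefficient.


For each item, compute p_i * q_i:
  Item 1: 0.29 * 0.71 = 0.2059
  Item 2: 0.6 * 0.4 = 0.24
  Item 3: 0.68 * 0.32 = 0.2176
  Item 4: 0.2 * 0.8 = 0.16
  Item 5: 0.29 * 0.71 = 0.2059
  Item 6: 0.33 * 0.67 = 0.2211
  Item 7: 0.4 * 0.6 = 0.24
Sum(p_i * q_i) = 0.2059 + 0.24 + 0.2176 + 0.16 + 0.2059 + 0.2211 + 0.24 = 1.4905
KR-20 = (k/(k-1)) * (1 - Sum(p_i*q_i) / Var_total)
= (7/6) * (1 - 1.4905/2.62)
= 1.1667 * 0.4311
KR-20 = 0.503

0.503


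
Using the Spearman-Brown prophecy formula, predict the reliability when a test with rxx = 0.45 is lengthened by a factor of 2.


r_new = (n * rxx) / (1 + (n-1) * rxx)
r_new = (2 * 0.45) / (1 + 1 * 0.45)
r_new = 0.9 / 1.45
r_new = 0.6207

0.6207


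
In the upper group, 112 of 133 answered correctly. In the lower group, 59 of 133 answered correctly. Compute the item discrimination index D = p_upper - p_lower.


p_upper = 112/133 = 0.8421
p_lower = 59/133 = 0.4436
D = 0.8421 - 0.4436 = 0.3985

0.3985


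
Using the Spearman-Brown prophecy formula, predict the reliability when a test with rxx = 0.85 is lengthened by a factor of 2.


r_new = (n * rxx) / (1 + (n-1) * rxx)
r_new = (2 * 0.85) / (1 + 1 * 0.85)
r_new = 1.7 / 1.85
r_new = 0.9189

0.9189


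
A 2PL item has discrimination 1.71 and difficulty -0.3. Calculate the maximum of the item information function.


For 2PL, max info at theta = b = -0.3
I_max = a^2 / 4 = 1.71^2 / 4
= 2.9241 / 4
I_max = 0.731

0.731


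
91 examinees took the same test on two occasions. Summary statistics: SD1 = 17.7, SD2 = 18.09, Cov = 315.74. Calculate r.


r = cov(X,Y) / (SD_X * SD_Y)
r = 315.74 / (17.7 * 18.09)
r = 315.74 / 320.193
r = 0.9861

0.9861


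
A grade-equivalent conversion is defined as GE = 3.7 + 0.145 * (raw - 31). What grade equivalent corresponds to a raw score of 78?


raw - median = 78 - 31 = 47
slope * diff = 0.145 * 47 = 6.815
GE = 3.7 + 6.815
GE = 10.515

10.515


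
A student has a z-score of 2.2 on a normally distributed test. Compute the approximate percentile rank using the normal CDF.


CDF(z) = 0.5 * (1 + erf(z/sqrt(2)))
erf(1.5556) = 0.9722
CDF = 0.9861
Percentile rank = 0.9861 * 100 = 98.61

98.61


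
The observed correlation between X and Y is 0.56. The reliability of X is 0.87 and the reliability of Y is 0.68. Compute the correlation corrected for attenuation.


r_corrected = rxy / sqrt(rxx * ryy)
= 0.56 / sqrt(0.87 * 0.68)
= 0.56 / sqrt(0.5916)
= 0.56 / 0.769155
r_corrected = 0.7281

0.7281


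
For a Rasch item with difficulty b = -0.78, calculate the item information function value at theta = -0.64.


P = 1/(1+exp(-(-0.64--0.78))) = 0.5349
I = P*(1-P) = 0.5349 * 0.4651
I = 0.2488

0.2488


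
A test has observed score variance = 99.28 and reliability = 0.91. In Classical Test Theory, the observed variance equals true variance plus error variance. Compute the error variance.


var_true = rxx * var_obs = 0.91 * 99.28 = 90.3448
var_error = var_obs - var_true
var_error = 99.28 - 90.3448
var_error = 8.9352

8.9352


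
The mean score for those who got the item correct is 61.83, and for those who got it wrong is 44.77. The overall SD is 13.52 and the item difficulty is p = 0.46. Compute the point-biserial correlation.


q = 1 - p = 0.54
rpb = ((M1 - M0) / SD) * sqrt(p * q)
rpb = ((61.83 - 44.77) / 13.52) * sqrt(0.46 * 0.54)
rpb = 0.6289

0.6289


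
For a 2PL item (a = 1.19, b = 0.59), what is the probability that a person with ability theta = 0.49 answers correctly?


a*(theta - b) = 1.19 * (0.49 - 0.59) = -0.119
exp(--0.119) = 1.1264
P = 1 / (1 + 1.1264)
P = 0.4703

0.4703


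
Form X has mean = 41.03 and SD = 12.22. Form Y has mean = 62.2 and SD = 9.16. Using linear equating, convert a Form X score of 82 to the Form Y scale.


slope = SD_Y / SD_X = 9.16 / 12.22 ~ 0.7496
intercept = mean_Y - slope * mean_X = 62.2 - (9.16 / 12.22) * 41.03 ~ 31.4443
Y = slope * X + intercept. To avoid rounding drift from the rounded slope/intercept, evaluate the equivalent form Y = mean_Y + SD_Y * (X - mean_X) / SD_X at full precision:
Y = 62.2 + 9.16 * (82 - 41.03) / 12.22
Y = 62.2 + 9.16 * 40.97 / 12.22
Y = 62.2 + 375.2852 / 12.22
Y = 62.2 + 30.7107
Y = 92.9107

92.9107


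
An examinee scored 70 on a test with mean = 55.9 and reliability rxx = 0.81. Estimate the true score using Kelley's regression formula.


T_est = rxx * X + (1 - rxx) * mean
T_est = 0.81 * 70 + 0.19 * 55.9
T_est = 56.7 + 10.621
T_est = 67.321

67.321


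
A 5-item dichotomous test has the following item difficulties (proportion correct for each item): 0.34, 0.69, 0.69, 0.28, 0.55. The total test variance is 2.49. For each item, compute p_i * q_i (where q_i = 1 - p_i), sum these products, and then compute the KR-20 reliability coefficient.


For each item, compute p_i * q_i:
  Item 1: 0.34 * 0.66 = 0.2244
  Item 2: 0.69 * 0.31 = 0.2139
  Item 3: 0.69 * 0.31 = 0.2139
  Item 4: 0.28 * 0.72 = 0.2016
  Item 5: 0.55 * 0.45 = 0.2475
Sum(p_i * q_i) = 0.2244 + 0.2139 + 0.2139 + 0.2016 + 0.2475 = 1.1013
KR-20 = (k/(k-1)) * (1 - Sum(p_i*q_i) / Var_total)
= (5/4) * (1 - 1.1013/2.49)
= 1.25 * 0.5577
KR-20 = 0.6971

0.6971


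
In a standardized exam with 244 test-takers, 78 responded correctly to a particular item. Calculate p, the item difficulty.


Item difficulty p = number correct / total examinees
p = 78 / 244
p = 0.3197

0.3197


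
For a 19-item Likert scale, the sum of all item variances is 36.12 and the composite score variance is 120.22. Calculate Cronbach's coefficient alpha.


alpha = (k/(k-1)) * (1 - sum(si^2)/s_total^2)
= (19/18) * (1 - 36.12/120.22)
alpha = 0.7384

0.7384


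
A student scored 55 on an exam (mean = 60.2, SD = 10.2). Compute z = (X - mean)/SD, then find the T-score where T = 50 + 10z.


z = (X - mean) / SD = (55 - 60.2) / 10.2
z = -5.2 / 10.2
z = -0.5098
T-score = T = 50 + 10z
Carry z at full precision (z = -5.2 / 10.2) into the conversion:
T-score = 50 + 10 * (-5.2 / 10.2) = 50 + -52 / 10.2
T-score = 50 + -5.098
T-score = 44.902

44.902


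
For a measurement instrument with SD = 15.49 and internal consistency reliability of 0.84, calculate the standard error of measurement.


SEM = SD * sqrt(1 - rxx)
SEM = 15.49 * sqrt(1 - 0.84)
SEM = 15.49 * sqrt(0.16) = 15.49 * 0.4
SEM = 6.196

6.196


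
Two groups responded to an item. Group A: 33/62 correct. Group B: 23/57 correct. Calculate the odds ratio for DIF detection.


Odds_A = 33/29 = 1.1379
Odds_B = 23/34 = 0.6765
OR = Odds_A / Odds_B = 1.1379 / 0.6765
Exactly, OR = (33 * 34) / (29 * 23) = 1122 / 667
OR = 1.6822

1.6822


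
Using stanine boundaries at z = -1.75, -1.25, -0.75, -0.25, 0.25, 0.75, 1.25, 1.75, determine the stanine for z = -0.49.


Stanine boundaries: [-1.75, -1.25, -0.75, -0.25, 0.25, 0.75, 1.25, 1.75]
z = -0.49
Check each boundary:
  z >= -1.75 -> could be stanine 2
  z >= -1.25 -> could be stanine 3
  z >= -0.75 -> could be stanine 4
  z < -0.25
  z < 0.25
  z < 0.75
  z < 1.25
  z < 1.75
Highest qualifying boundary gives stanine = 4

4


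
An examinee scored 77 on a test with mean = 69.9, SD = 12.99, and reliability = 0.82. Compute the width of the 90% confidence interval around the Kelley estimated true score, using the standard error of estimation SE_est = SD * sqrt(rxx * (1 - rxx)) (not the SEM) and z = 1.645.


True score estimate = 0.82*77 + 0.18*69.9 = 75.722
SE_est = SD * sqrt(rxx * (1 - rxx)) = 12.99 * sqrt(0.82 * 0.18) = 12.99 * sqrt(0.1476) = 4.990595
CI = T_est +/- z * SE_est, so width = 2 * z * SE_est = 2 * 1.645 * 4.990595
Width = 16.4191

16.4191


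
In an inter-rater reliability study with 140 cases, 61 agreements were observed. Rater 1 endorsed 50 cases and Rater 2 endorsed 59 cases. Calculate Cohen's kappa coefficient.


P_o = 61/140 = 0.435714
P_e = (50*59 + 90*81) / 19600 = 0.522449
kappa = (P_o - P_e) / (1 - P_e)
kappa = (0.435714 - 0.522449) / (1 - 0.522449)
kappa = -0.1816

-0.1816


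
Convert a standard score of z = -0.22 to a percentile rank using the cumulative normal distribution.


CDF(z) = 0.5 * (1 + erf(z/sqrt(2)))
erf(-0.1556) = -0.1741
CDF = 0.4129
Percentile rank = 0.4129 * 100 = 41.29

41.29


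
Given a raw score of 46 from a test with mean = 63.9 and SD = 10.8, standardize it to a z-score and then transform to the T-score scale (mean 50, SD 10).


z = (X - mean) / SD = (46 - 63.9) / 10.8
z = -17.9 / 10.8
z = -1.6574
T-score = T = 50 + 10z
Carry z at full precision (z = -17.9 / 10.8) into the conversion:
T-score = 50 + 10 * (-17.9 / 10.8) = 50 + -179 / 10.8
T-score = 50 + -16.5741
T-score = 33.4259

33.4259


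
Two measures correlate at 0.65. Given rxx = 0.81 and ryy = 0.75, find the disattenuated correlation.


r_corrected = rxy / sqrt(rxx * ryy)
= 0.65 / sqrt(0.81 * 0.75)
= 0.65 / sqrt(0.6075)
= 0.65 / 0.779423
r_corrected = 0.834

0.834


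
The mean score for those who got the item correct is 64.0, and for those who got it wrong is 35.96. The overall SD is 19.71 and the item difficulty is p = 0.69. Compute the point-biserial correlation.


q = 1 - p = 0.31
rpb = ((M1 - M0) / SD) * sqrt(p * q)
rpb = ((64.0 - 35.96) / 19.71) * sqrt(0.69 * 0.31)
rpb = 0.658

0.658


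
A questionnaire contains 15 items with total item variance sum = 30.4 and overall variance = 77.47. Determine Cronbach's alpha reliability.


alpha = (k/(k-1)) * (1 - sum(si^2)/s_total^2)
= (15/14) * (1 - 30.4/77.47)
alpha = 0.651

0.651


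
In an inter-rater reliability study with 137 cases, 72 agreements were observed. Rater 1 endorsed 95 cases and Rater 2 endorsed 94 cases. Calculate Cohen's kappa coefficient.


P_o = 72/137 = 0.525547
P_e = (95*94 + 42*43) / 18769 = 0.572007
kappa = (P_o - P_e) / (1 - P_e)
kappa = (0.525547 - 0.572007) / (1 - 0.572007)
kappa = -0.1086

-0.1086


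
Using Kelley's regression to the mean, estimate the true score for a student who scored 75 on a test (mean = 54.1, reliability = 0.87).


T_est = rxx * X + (1 - rxx) * mean
T_est = 0.87 * 75 + 0.13 * 54.1
T_est = 65.25 + 7.033
T_est = 72.283

72.283


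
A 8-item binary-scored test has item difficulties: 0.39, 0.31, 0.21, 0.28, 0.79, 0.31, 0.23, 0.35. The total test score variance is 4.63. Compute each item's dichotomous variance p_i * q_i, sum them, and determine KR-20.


For each item, compute p_i * q_i:
  Item 1: 0.39 * 0.61 = 0.2379
  Item 2: 0.31 * 0.69 = 0.2139
  Item 3: 0.21 * 0.79 = 0.1659
  Item 4: 0.28 * 0.72 = 0.2016
  Item 5: 0.79 * 0.21 = 0.1659
  Item 6: 0.31 * 0.69 = 0.2139
  Item 7: 0.23 * 0.77 = 0.1771
  Item 8: 0.35 * 0.65 = 0.2275
Sum(p_i * q_i) = 0.2379 + 0.2139 + 0.1659 + 0.2016 + 0.1659 + 0.2139 + 0.1771 + 0.2275 = 1.6037
KR-20 = (k/(k-1)) * (1 - Sum(p_i*q_i) / Var_total)
= (8/7) * (1 - 1.6037/4.63)
= 1.1429 * 0.6536
KR-20 = 0.747

0.747


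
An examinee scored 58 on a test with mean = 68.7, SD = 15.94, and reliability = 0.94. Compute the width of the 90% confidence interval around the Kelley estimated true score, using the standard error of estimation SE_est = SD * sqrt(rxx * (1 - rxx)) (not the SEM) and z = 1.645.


True score estimate = 0.94*58 + 0.06*68.7 = 58.642
SE_est = SD * sqrt(rxx * (1 - rxx)) = 15.94 * sqrt(0.94 * 0.06) = 15.94 * sqrt(0.0564) = 3.78554
CI = T_est +/- z * SE_est, so width = 2 * z * SE_est = 2 * 1.645 * 3.78554
Width = 12.4544

12.4544


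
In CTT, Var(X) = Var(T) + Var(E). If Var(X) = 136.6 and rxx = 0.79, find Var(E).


var_true = rxx * var_obs = 0.79 * 136.6 = 107.914
var_error = var_obs - var_true
var_error = 136.6 - 107.914
var_error = 28.686

28.686


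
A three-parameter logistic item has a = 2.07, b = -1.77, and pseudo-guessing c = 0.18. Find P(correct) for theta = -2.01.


logit = 2.07*(-2.01 - -1.77) = -0.4968
P* = 1/(1 + exp(--0.4968)) = 0.3783
P = 0.18 + (1 - 0.18) * 0.3783
P = 0.4902

0.4902


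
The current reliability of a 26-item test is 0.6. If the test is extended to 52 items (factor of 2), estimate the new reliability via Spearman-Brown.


r_new = (n * rxx) / (1 + (n-1) * rxx)
r_new = (2 * 0.6) / (1 + 1 * 0.6)
r_new = 1.2 / 1.6
r_new = 0.75

0.75


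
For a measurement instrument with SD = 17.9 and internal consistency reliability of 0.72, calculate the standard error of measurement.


SEM = SD * sqrt(1 - rxx)
SEM = 17.9 * sqrt(1 - 0.72)
SEM = 17.9 * sqrt(0.28) = 17.9 * 0.52915
SEM = 9.4718

9.4718


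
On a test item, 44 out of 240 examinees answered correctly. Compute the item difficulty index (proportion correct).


Item difficulty p = number correct / total examinees
p = 44 / 240
p = 0.1833

0.1833


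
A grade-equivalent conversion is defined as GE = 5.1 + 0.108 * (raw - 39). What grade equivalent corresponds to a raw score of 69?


raw - median = 69 - 39 = 30
slope * diff = 0.108 * 30 = 3.24
GE = 5.1 + 3.24
GE = 8.34

8.34


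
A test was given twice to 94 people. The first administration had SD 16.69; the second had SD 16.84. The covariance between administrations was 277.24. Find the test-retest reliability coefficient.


r = cov(X,Y) / (SD_X * SD_Y)
r = 277.24 / (16.69 * 16.84)
r = 277.24 / 281.0596
r = 0.9864

0.9864


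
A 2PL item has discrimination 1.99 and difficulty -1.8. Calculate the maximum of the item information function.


For 2PL, max info at theta = b = -1.8
I_max = a^2 / 4 = 1.99^2 / 4
= 3.9601 / 4
I_max = 0.99

0.99


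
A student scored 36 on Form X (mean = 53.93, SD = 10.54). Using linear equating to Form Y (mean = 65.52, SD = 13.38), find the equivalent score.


slope = SD_Y / SD_X = 13.38 / 10.54 ~ 1.2694
intercept = mean_Y - slope * mean_X = 65.52 - (13.38 / 10.54) * 53.93 ~ -2.9414
Y = slope * X + intercept. To avoid rounding drift from the rounded slope/intercept, evaluate the equivalent form Y = mean_Y + SD_Y * (X - mean_X) / SD_X at full precision:
Y = 65.52 + 13.38 * (36 - 53.93) / 10.54
Y = 65.52 - 13.38 * 17.93 / 10.54
Y = 65.52 - 239.9034 / 10.54
Y = 65.52 - 22.7612
Y = 42.7588

42.7588


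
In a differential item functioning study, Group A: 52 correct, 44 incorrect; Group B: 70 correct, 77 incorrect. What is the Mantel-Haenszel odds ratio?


Odds_A = 52/44 = 1.1818
Odds_B = 70/77 = 0.9091
OR = Odds_A / Odds_B = 1.1818 / 0.9091
Exactly, OR = (52 * 77) / (44 * 70) = 4004 / 3080
OR = 1.3

1.3


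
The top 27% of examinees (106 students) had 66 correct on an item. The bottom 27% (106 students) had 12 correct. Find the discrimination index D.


p_upper = 66/106 = 0.6226
p_lower = 12/106 = 0.1132
D = 0.6226 - 0.1132 = 0.5094

0.5094


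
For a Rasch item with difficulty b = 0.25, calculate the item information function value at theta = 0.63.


P = 1/(1+exp(-(0.63-0.25))) = 0.5939
I = P*(1-P) = 0.5939 * 0.4061
I = 0.2412

0.2412


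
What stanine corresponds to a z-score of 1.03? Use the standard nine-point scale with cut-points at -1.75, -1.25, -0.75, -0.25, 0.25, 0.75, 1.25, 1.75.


Stanine boundaries: [-1.75, -1.25, -0.75, -0.25, 0.25, 0.75, 1.25, 1.75]
z = 1.03
Check each boundary:
  z >= -1.75 -> could be stanine 2
  z >= -1.25 -> could be stanine 3
  z >= -0.75 -> could be stanine 4
  z >= -0.25 -> could be stanine 5
  z >= 0.25 -> could be stanine 6
  z >= 0.75 -> could be stanine 7
  z < 1.25
  z < 1.75
Highest qualifying boundary gives stanine = 7

7


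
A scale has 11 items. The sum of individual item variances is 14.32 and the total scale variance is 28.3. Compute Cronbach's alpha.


alpha = (k/(k-1)) * (1 - sum(si^2)/s_total^2)
= (11/10) * (1 - 14.32/28.3)
alpha = 0.5434

0.5434


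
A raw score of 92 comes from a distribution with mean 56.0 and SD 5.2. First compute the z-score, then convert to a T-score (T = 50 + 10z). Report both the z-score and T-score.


z = (X - mean) / SD = (92 - 56.0) / 5.2
z = 36.0 / 5.2
z = 6.9231
T-score = T = 50 + 10z
Carry z at full precision (z = 36.0 / 5.2) into the conversion:
T-score = 50 + 10 * (36.0 / 5.2) = 50 + 360 / 5.2
T-score = 50 + 69.2308
T-score = 119.2308

119.2308


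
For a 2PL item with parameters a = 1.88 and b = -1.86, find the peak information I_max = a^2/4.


For 2PL, max info at theta = b = -1.86
I_max = a^2 / 4 = 1.88^2 / 4
= 3.5344 / 4
I_max = 0.8836

0.8836


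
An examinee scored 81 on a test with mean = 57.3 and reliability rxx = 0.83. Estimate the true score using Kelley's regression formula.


T_est = rxx * X + (1 - rxx) * mean
T_est = 0.83 * 81 + 0.17 * 57.3
T_est = 67.23 + 9.741
T_est = 76.971

76.971


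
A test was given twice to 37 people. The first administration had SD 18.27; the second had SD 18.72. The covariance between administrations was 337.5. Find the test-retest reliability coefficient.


r = cov(X,Y) / (SD_X * SD_Y)
r = 337.5 / (18.27 * 18.72)
r = 337.5 / 342.0144
r = 0.9868

0.9868


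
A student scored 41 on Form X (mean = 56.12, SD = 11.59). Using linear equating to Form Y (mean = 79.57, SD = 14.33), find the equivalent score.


slope = SD_Y / SD_X = 14.33 / 11.59 ~ 1.2364
intercept = mean_Y - slope * mean_X = 79.57 - (14.33 / 11.59) * 56.12 ~ 10.1826
Y = slope * X + intercept. To avoid rounding drift from the rounded slope/intercept, evaluate the equivalent form Y = mean_Y + SD_Y * (X - mean_X) / SD_X at full precision:
Y = 79.57 + 14.33 * (41 - 56.12) / 11.59
Y = 79.57 - 14.33 * 15.12 / 11.59
Y = 79.57 - 216.6696 / 11.59
Y = 79.57 - 18.6945
Y = 60.8755

60.8755


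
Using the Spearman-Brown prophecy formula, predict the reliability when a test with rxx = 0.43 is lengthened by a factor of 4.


r_new = (n * rxx) / (1 + (n-1) * rxx)
r_new = (4 * 0.43) / (1 + 3 * 0.43)
r_new = 1.72 / 2.29
r_new = 0.7511

0.7511


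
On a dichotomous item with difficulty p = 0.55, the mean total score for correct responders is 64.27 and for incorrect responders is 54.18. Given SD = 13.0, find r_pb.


q = 1 - p = 0.45
rpb = ((M1 - M0) / SD) * sqrt(p * q)
rpb = ((64.27 - 54.18) / 13.0) * sqrt(0.55 * 0.45)
rpb = 0.3861

0.3861


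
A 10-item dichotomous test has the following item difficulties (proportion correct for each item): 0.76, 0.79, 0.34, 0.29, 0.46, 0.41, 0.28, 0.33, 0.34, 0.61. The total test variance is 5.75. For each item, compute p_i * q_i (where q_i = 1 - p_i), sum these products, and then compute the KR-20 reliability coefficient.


For each item, compute p_i * q_i:
  Item 1: 0.76 * 0.24 = 0.1824
  Item 2: 0.79 * 0.21 = 0.1659
  Item 3: 0.34 * 0.66 = 0.2244
  Item 4: 0.29 * 0.71 = 0.2059
  Item 5: 0.46 * 0.54 = 0.2484
  Item 6: 0.41 * 0.59 = 0.2419
  Item 7: 0.28 * 0.72 = 0.2016
  Item 8: 0.33 * 0.67 = 0.2211
  Item 9: 0.34 * 0.66 = 0.2244
  Item 10: 0.61 * 0.39 = 0.2379
Sum(p_i * q_i) = 0.1824 + 0.1659 + 0.2244 + 0.2059 + 0.2484 + 0.2419 + 0.2016 + 0.2211 + 0.2244 + 0.2379 = 2.1539
KR-20 = (k/(k-1)) * (1 - Sum(p_i*q_i) / Var_total)
= (10/9) * (1 - 2.1539/5.75)
= 1.1111 * 0.6254
KR-20 = 0.6949

0.6949


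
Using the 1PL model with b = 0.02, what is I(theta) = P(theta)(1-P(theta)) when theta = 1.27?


P = 1/(1+exp(-(1.27-0.02))) = 0.7773
I = P*(1-P) = 0.7773 * 0.2227
I = 0.1731

0.1731


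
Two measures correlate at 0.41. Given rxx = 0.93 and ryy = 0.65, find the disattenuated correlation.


r_corrected = rxy / sqrt(rxx * ryy)
= 0.41 / sqrt(0.93 * 0.65)
= 0.41 / sqrt(0.6045)
= 0.41 / 0.777496
r_corrected = 0.5273

0.5273


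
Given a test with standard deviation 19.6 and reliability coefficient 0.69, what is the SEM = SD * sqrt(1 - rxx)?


SEM = SD * sqrt(1 - rxx)
SEM = 19.6 * sqrt(1 - 0.69)
SEM = 19.6 * sqrt(0.31) = 19.6 * 0.556776
SEM = 10.9128

10.9128


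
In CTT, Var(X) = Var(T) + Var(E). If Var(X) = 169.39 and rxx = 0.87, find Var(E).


var_true = rxx * var_obs = 0.87 * 169.39 = 147.3693
var_error = var_obs - var_true
var_error = 169.39 - 147.3693
var_error = 22.0207

22.0207


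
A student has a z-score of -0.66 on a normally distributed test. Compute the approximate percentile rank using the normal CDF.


CDF(z) = 0.5 * (1 + erf(z/sqrt(2)))
erf(-0.4667) = -0.4907
CDF = 0.2546
Percentile rank = 0.2546 * 100 = 25.46

25.46


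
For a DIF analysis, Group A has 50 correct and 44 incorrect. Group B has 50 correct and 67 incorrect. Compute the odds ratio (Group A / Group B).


Odds_A = 50/44 = 1.1364
Odds_B = 50/67 = 0.7463
OR = Odds_A / Odds_B = 1.1364 / 0.7463
Exactly, OR = (50 * 67) / (44 * 50) = 3350 / 2200
OR = 1.5227

1.5227


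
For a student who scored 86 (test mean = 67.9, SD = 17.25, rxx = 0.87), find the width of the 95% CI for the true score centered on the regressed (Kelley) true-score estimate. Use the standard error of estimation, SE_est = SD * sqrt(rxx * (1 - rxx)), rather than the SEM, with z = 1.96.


True score estimate = 0.87*86 + 0.13*67.9 = 83.647
SE_est = SD * sqrt(rxx * (1 - rxx)) = 17.25 * sqrt(0.87 * 0.13) = 17.25 * sqrt(0.1131) = 5.801234
CI = T_est +/- z * SE_est, so width = 2 * z * SE_est = 2 * 1.96 * 5.801234
Width = 22.7408

22.7408


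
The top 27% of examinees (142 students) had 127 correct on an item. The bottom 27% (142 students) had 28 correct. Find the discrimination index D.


p_upper = 127/142 = 0.8944
p_lower = 28/142 = 0.1972
D = 0.8944 - 0.1972 = 0.6972

0.6972


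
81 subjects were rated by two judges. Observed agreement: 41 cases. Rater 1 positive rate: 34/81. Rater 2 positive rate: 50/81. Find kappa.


P_o = 41/81 = 0.506173
P_e = (34*50 + 47*31) / 6561 = 0.481177
kappa = (P_o - P_e) / (1 - P_e)
kappa = (0.506173 - 0.481177) / (1 - 0.481177)
kappa = 0.0482

0.0482


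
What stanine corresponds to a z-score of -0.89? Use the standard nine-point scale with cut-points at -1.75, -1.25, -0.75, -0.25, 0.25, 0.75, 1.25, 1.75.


Stanine boundaries: [-1.75, -1.25, -0.75, -0.25, 0.25, 0.75, 1.25, 1.75]
z = -0.89
Check each boundary:
  z >= -1.75 -> could be stanine 2
  z >= -1.25 -> could be stanine 3
  z < -0.75
  z < -0.25
  z < 0.25
  z < 0.75
  z < 1.25
  z < 1.75
Highest qualifying boundary gives stanine = 3

3


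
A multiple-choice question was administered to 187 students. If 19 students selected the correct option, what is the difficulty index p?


Item difficulty p = number correct / total examinees
p = 19 / 187
p = 0.1016

0.1016
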